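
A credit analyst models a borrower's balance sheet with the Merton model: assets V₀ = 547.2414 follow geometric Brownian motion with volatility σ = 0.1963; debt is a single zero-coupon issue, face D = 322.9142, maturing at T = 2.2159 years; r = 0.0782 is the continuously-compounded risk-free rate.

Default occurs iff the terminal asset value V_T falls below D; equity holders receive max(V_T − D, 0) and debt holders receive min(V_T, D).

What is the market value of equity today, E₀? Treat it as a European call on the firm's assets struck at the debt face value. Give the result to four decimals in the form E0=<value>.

d₁ = [ln(V₀/D) + (r + σ²/2)T] / (σ√T)
   = [ln(547.2414/322.9142) + (0.0782 + 0.5·0.1963²)·2.2159] / (0.1963·√2.2159)
   = [0.527503 + 0.215977] / 0.292210 = 2.544333
d₂ = d₁ − σ√T = 2.544333 − 0.292210 = 2.252123
N(d₁) = 0.994526,  N(d₂) = 0.987843,  e^(−rT) = 0.840899
E₀ = V₀·N(d₁) − D·e^(−rT)·N(d₂)
   = 547.2414·0.994526 − 322.9142·0.840899·0.987843 = 276.008459

E0=276.0085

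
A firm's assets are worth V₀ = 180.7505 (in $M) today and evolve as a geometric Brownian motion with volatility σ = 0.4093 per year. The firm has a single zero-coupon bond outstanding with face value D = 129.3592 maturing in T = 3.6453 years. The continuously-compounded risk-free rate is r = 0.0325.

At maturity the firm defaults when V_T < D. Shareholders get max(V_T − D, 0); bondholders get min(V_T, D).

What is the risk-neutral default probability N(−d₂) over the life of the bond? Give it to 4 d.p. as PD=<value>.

PD=0.4251

d₁ = [ln(V₀/D) + (r + σ²/2)T] / (σ√T)
   = [ln(180.7505/129.3592) + (0.0325 + 0.5·0.4093²)·3.6453] / (0.4093·√3.6453)
   = [0.334525 + 0.423814] / 0.781463 = 0.970409
d₂ = d₁ − σ√T = 0.970409 − 0.781463 = 0.188947
risk-neutral PD = N(−d₂) = N(-0.188947) = 0.425067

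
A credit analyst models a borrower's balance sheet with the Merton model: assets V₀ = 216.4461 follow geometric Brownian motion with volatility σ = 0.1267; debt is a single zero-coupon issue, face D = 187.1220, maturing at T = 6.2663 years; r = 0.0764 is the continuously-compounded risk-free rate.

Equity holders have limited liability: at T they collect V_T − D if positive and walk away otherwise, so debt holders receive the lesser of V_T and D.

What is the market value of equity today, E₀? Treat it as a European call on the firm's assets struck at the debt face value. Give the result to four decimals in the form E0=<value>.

E0=100.9722

d₁ = [ln(V₀/D) + (r + σ²/2)T] / (σ√T)
   = [ln(216.4461/187.1220) + (0.0764 + 0.5·0.1267²)·6.2663] / (0.1267·√6.2663)
   = [0.145581 + 0.529041] / 0.317163 = 2.127053
d₂ = d₁ − σ√T = 2.127053 − 0.317163 = 1.809891
N(d₁) = 0.983292,  N(d₂) = 0.964844,  e^(−rT) = 0.619560
E₀ = V₀·N(d₁) − D·e^(−rT)·N(d₂)
   = 216.4461·0.983292 − 187.1220·0.619560·0.964844 = 100.972199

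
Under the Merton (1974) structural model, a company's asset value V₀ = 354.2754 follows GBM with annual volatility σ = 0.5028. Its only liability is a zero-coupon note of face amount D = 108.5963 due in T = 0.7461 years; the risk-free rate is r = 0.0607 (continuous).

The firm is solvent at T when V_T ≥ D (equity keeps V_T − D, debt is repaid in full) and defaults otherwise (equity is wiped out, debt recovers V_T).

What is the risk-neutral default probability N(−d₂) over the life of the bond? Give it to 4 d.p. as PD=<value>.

d₁ = [ln(V₀/D) + (r + σ²/2)T] / (σ√T)
   = [ln(354.2754/108.5963) + (0.0607 + 0.5·0.5028²)·0.7461] / (0.5028·√0.7461)
   = [1.182437 + 0.139598] / 0.434304 = 3.044033
d₂ = d₁ − σ√T = 3.044033 − 0.434304 = 2.609729
risk-neutral PD = N(−d₂) = N(-2.609729) = 0.004531

PD=0.0045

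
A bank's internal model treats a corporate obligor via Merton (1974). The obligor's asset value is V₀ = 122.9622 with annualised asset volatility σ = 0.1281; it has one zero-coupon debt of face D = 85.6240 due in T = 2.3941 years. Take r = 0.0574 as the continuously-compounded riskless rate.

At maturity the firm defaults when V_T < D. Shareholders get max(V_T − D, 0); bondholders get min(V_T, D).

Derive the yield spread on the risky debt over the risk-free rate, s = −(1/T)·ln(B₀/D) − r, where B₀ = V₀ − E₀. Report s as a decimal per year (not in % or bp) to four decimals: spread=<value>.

d₁ = [ln(V₀/D) + (r + σ²/2)T] / (σ√T)
   = [ln(122.9622/85.6240) + (0.0574 + 0.5·0.1281²)·2.3941] / (0.1281·√2.3941)
   = [0.361911 + 0.157064] / 0.198208 = 2.618345
d₂ = d₁ − σ√T = 2.618345 − 0.198208 = 2.420137
N(d₁) = 0.995582,  N(d₂) = 0.992243,  e^(−rT) = 0.871603
E₀ = V₀·N(d₁) − D·e^(−rT)·N(d₂)
   = 122.9622·0.995582 − 85.6240·0.871603·0.992243 = 48.367771
B₀ = V₀ − E₀ = 122.9622 − 48.367771 = 74.594429
spread = −(1/T)·ln(B₀/D) − r = −(1/2.3941)·ln(74.594429/85.6240) − 0.0574 = 0.00019985

spread=0.0002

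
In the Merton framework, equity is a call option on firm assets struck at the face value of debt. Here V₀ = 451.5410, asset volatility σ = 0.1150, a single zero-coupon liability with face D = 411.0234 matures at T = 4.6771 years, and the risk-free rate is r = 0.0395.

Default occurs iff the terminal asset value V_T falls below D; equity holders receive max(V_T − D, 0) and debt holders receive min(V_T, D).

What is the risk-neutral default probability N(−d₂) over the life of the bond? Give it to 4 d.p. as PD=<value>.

PD=0.1595

d₁ = [ln(V₀/D) + (r + σ²/2)T] / (σ√T)
   = [ln(451.5410/411.0234) + (0.0395 + 0.5·0.1150²)·4.6771] / (0.1150·√4.6771)
   = [0.094016 + 0.215673] / 0.248706 = 1.245201
d₂ = d₁ − σ√T = 1.245201 − 0.248706 = 0.996495
risk-neutral PD = N(−d₂) = N(-0.996495) = 0.159505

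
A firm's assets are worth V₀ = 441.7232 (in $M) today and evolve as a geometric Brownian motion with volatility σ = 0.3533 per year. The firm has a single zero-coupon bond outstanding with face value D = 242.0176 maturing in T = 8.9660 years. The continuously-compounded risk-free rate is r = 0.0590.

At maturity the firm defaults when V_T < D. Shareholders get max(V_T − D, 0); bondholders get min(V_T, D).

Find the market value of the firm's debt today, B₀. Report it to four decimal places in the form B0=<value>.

d₁ = [ln(V₀/D) + (r + σ²/2)T] / (σ√T)
   = [ln(441.7232/242.0176) + (0.0590 + 0.5·0.3533²)·8.9660] / (0.3533·√8.9660)
   = [0.601673 + 1.088566] / 1.057896 = 1.597736
d₂ = d₁ − σ√T = 1.597736 − 1.057896 = 0.539840
N(d₁) = 0.944949,  N(d₂) = 0.705346,  e^(−rT) = 0.589197
E₀ = V₀·N(d₁) − D·e^(−rT)·N(d₂)
   = 441.7232·0.944949 − 242.0176·0.589197·0.705346 = 316.826294
B₀ = V₀ − E₀ = 441.7232 − 316.826294 = 124.896906

B0=124.8969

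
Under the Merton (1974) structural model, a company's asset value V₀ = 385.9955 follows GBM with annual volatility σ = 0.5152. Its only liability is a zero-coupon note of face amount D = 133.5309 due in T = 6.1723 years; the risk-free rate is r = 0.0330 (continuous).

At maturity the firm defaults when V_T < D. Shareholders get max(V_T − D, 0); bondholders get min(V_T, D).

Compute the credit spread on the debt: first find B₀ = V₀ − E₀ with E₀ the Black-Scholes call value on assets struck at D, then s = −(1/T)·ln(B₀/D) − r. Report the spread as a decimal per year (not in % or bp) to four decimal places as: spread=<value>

d₁ = [ln(V₀/D) + (r + σ²/2)T] / (σ√T)
   = [ln(385.9955/133.5309) + (0.0330 + 0.5·0.5152²)·6.1723] / (0.5152·√6.1723)
   = [1.061493 + 1.022846] / 1.279969 = 1.628429
d₂ = d₁ − σ√T = 1.628429 − 1.279969 = 0.348461
N(d₁) = 0.948283,  N(d₂) = 0.636253,  e^(−rT) = 0.815719
E₀ = V₀·N(d₁) − D·e^(−rT)·N(d₂)
   = 385.9955·0.948283 − 133.5309·0.815719·0.636253 = 296.730023
B₀ = V₀ − E₀ = 385.9955 − 296.730023 = 89.265477
spread = −(1/T)·ln(B₀/D) − r = −(1/6.1723)·ln(89.265477/133.5309) − 0.0330 = 0.03224603

spread=0.0322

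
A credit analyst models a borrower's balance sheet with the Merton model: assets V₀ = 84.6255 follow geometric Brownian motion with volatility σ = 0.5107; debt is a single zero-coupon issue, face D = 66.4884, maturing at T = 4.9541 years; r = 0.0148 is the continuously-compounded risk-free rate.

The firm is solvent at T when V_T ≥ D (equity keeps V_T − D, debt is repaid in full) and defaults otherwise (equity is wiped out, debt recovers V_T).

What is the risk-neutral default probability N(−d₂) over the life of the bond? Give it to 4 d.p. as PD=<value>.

PD=0.6147

d₁ = [ln(V₀/D) + (r + σ²/2)T] / (σ√T)
   = [ln(84.6255/66.4884) + (0.0148 + 0.5·0.5107²)·4.9541] / (0.5107·√4.9541)
   = [0.241208 + 0.719371] / 1.136706 = 0.845055
d₂ = d₁ − σ√T = 0.845055 − 1.136706 = -0.291651
risk-neutral PD = N(−d₂) = N(0.291651) = 0.614723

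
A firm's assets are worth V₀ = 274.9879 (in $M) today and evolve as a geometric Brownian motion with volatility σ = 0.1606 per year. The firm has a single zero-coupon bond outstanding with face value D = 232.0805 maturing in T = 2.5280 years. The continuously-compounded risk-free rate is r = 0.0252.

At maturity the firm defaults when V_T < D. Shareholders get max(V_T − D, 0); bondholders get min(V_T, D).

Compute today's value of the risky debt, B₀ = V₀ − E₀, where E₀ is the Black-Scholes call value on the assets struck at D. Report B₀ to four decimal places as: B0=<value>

d₁ = [ln(V₀/D) + (r + σ²/2)T] / (σ√T)
   = [ln(274.9879/232.0805) + (0.0252 + 0.5·0.1606²)·2.5280] / (0.1606·√2.5280)
   = [0.169643 + 0.096307] / 0.255349 = 1.041516
d₂ = d₁ − σ√T = 1.041516 − 0.255349 = 0.786167
N(d₁) = 0.851182,  N(d₂) = 0.784115,  e^(−rT) = 0.938281
E₀ = V₀·N(d₁) − D·e^(−rT)·N(d₂)
   = 274.9879·0.851182 − 232.0805·0.938281·0.784115 = 63.318344
B₀ = V₀ − E₀ = 274.9879 − 63.318344 = 211.669556

B0=211.6696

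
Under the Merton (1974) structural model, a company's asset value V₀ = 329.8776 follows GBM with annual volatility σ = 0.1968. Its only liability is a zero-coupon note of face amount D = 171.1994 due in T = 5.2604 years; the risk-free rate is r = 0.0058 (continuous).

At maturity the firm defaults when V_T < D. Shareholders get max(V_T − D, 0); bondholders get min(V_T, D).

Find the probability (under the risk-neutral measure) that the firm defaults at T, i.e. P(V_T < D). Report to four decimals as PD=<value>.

d₁ = [ln(V₀/D) + (r + σ²/2)T] / (σ√T)
   = [ln(329.8776/171.1994) + (0.0058 + 0.5·0.1968²)·5.2604] / (0.1968·√5.2604)
   = [0.655893 + 0.132379] / 0.451372 = 1.746390
d₂ = d₁ − σ√T = 1.746390 − 0.451372 = 1.295018
risk-neutral PD = N(−d₂) = N(-1.295018) = 0.097657

PD=0.0977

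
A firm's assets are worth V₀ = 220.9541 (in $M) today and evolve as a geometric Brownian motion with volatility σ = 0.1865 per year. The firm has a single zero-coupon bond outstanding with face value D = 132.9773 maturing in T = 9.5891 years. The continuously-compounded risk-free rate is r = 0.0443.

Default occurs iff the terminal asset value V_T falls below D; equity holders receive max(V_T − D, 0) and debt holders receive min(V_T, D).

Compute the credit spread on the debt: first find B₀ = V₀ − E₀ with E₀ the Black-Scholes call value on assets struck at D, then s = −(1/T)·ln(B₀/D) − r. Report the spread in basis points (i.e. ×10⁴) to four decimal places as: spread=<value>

spread=21.1057

d₁ = [ln(V₀/D) + (r + σ²/2)T] / (σ√T)
   = [ln(220.9541/132.9773) + (0.0443 + 0.5·0.1865²)·9.5891] / (0.1865·√9.5891)
   = [0.507777 + 0.591562] / 0.577521 = 1.903548
d₂ = d₁ − σ√T = 1.903548 − 0.577521 = 1.326027
N(d₁) = 0.971515,  N(d₂) = 0.907585,  e^(−rT) = 0.653902
E₀ = V₀·N(d₁) − D·e^(−rT)·N(d₂)
   = 220.9541·0.971515 − 132.9773·0.653902·0.907585 = 135.742048
B₀ = V₀ − E₀ = 220.9541 − 135.742048 = 85.212052
spread = −(1/T)·ln(B₀/D) − r = −(1/9.5891)·ln(85.212052/132.9773) − 0.0443 = 0.00211057
in basis points: 0.00211057 × 10⁴ = 21.1057 bp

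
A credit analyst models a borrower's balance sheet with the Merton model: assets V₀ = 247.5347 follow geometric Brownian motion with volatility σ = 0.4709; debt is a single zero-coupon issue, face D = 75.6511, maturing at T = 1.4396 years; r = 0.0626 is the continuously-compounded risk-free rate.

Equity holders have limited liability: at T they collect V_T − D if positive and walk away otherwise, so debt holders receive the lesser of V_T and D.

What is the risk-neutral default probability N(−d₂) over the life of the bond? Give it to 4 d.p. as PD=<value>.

d₁ = [ln(V₀/D) + (r + σ²/2)T] / (σ√T)
   = [ln(247.5347/75.6511) + (0.0626 + 0.5·0.4709²)·1.4396] / (0.4709·√1.4396)
   = [1.185419 + 0.249732] / 0.565002 = 2.540084
d₂ = d₁ − σ√T = 2.540084 − 0.565002 = 1.975082
risk-neutral PD = N(−d₂) = N(-1.975082) = 0.024129

PD=0.0241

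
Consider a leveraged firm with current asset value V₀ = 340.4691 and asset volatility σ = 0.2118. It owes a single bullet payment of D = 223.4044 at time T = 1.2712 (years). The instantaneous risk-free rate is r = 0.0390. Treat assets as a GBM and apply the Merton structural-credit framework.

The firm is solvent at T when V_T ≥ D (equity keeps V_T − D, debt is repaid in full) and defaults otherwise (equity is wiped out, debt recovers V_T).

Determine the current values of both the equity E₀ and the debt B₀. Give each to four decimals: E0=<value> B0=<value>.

E0=128.4548 B0=212.0143

d₁ = [ln(V₀/D) + (r + σ²/2)T] / (σ√T)
   = [ln(340.4691/223.4044) + (0.0390 + 0.5·0.2118²)·1.2712] / (0.2118·√1.2712)
   = [0.421341 + 0.078089] / 0.238799 = 2.091423
d₂ = d₁ − σ√T = 2.091423 − 0.238799 = 1.852624
N(d₁) = 0.981755,  N(d₂) = 0.968032,  e^(−rT) = 0.951632
E₀ = V₀·N(d₁) − D·e^(−rT)·N(d₂)
   = 340.4691·0.981755 − 223.4044·0.951632·0.968032 = 128.454812
B₀ = V₀ − E₀ = 340.4691 − 128.454812 = 212.014288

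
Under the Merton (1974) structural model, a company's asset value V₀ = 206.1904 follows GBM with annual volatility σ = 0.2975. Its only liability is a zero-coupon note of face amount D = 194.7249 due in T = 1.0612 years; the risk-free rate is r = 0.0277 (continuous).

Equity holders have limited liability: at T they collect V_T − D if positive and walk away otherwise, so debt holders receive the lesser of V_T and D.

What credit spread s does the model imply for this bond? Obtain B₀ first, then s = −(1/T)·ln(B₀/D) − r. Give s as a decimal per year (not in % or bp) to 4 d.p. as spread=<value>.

spread=0.0858

d₁ = [ln(V₀/D) + (r + σ²/2)T] / (σ√T)
   = [ln(206.1904/194.7249) + (0.0277 + 0.5·0.2975²)·1.0612] / (0.2975·√1.0612)
   = [0.057212 + 0.076357] / 0.306468 = 0.435833
d₂ = d₁ − σ√T = 0.435833 − 0.306468 = 0.129364
N(d₁) = 0.668521,  N(d₂) = 0.551465,  e^(−rT) = 0.971033
E₀ = V₀·N(d₁) − D·e^(−rT)·N(d₂)
   = 206.1904·0.668521 − 194.7249·0.971033·0.551465 = 33.569205
B₀ = V₀ − E₀ = 206.1904 − 33.569205 = 172.621195
spread = −(1/T)·ln(B₀/D) − r = −(1/1.0612)·ln(172.621195/194.7249) − 0.0277 = 0.08583960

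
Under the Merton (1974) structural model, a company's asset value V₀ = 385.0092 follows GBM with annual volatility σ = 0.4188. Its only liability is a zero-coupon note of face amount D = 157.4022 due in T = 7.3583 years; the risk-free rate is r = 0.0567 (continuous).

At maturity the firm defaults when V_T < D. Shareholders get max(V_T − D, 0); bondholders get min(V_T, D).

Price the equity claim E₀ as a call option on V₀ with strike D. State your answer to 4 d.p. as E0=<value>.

E0=293.8539

d₁ = [ln(V₀/D) + (r + σ²/2)T] / (σ√T)
   = [ln(385.0092/157.4022) + (0.0567 + 0.5·0.4188²)·7.3583] / (0.4188·√7.3583)
   = [0.894463 + 1.062514] / 1.136045 = 1.722624
d₂ = d₁ − σ√T = 1.722624 − 1.136045 = 0.586579
N(d₁) = 0.957522,  N(d₂) = 0.721257,  e^(−rT) = 0.658879
E₀ = V₀·N(d₁) − D·e^(−rT)·N(d₂)
   = 385.0092·0.957522 − 157.4022·0.658879·0.721257 = 293.853862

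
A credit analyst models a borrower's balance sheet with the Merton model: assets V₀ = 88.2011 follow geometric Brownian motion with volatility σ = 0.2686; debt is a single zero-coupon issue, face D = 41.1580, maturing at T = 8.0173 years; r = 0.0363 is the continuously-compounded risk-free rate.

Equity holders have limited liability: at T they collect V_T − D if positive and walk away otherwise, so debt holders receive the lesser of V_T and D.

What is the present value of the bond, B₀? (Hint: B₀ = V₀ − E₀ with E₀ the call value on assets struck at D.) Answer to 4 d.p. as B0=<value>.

d₁ = [ln(V₀/D) + (r + σ²/2)T] / (σ√T)
   = [ln(88.2011/41.1580) + (0.0363 + 0.5·0.2686²)·8.0173] / (0.2686·√8.0173)
   = [0.762201 + 0.580236] / 0.760537 = 1.765118
d₂ = d₁ − σ√T = 1.765118 − 0.760537 = 1.004582
N(d₁) = 0.961228,  N(d₂) = 0.842451,  e^(−rT) = 0.747495
E₀ = V₀·N(d₁) − D·e^(−rT)·N(d₂)
   = 88.2011·0.961228 − 41.1580·0.747495·0.842451 = 58.863043
B₀ = V₀ − E₀ = 88.2011 − 58.863043 = 29.338057

B0=29.3381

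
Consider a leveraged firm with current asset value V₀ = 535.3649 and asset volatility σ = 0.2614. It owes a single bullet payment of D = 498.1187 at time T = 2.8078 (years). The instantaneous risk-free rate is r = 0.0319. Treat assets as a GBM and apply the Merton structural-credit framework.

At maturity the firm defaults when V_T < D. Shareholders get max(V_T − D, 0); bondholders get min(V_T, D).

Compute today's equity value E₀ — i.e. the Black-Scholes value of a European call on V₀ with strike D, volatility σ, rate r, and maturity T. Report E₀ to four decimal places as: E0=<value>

d₁ = [ln(V₀/D) + (r + σ²/2)T] / (σ√T)
   = [ln(535.3649/498.1187) + (0.0319 + 0.5·0.2614²)·2.8078] / (0.2614·√2.8078)
   = [0.072110 + 0.185497] / 0.438015 = 0.588125
d₂ = d₁ − σ√T = 0.588125 − 0.438015 = 0.150110
N(d₁) = 0.721776,  N(d₂) = 0.559661,  e^(−rT) = 0.914325
E₀ = V₀·N(d₁) − D·e^(−rT)·N(d₂)
   = 535.3649·0.721776 − 498.1187·0.914325·0.559661 = 131.519902

E0=131.5199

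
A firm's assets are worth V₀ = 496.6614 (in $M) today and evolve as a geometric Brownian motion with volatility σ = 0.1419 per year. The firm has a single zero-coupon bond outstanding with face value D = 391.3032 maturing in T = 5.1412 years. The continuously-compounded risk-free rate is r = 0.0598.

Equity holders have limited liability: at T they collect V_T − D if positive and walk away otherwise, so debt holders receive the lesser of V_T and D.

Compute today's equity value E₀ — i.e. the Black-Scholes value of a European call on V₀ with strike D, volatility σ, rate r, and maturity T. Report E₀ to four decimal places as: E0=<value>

E0=211.1480

d₁ = [ln(V₀/D) + (r + σ²/2)T] / (σ√T)
   = [ln(496.6614/391.3032) + (0.0598 + 0.5·0.1419²)·5.1412] / (0.1419·√5.1412)
   = [0.238426 + 0.359204] / 0.321747 = 1.857453
d₂ = d₁ − σ√T = 1.857453 − 0.321747 = 1.535706
N(d₁) = 0.968377,  N(d₂) = 0.937695,  e^(−rT) = 0.735324
E₀ = V₀·N(d₁) − D·e^(−rT)·N(d₂)
   = 496.6614·0.968377 − 391.3032·0.735324·0.937695 = 211.147962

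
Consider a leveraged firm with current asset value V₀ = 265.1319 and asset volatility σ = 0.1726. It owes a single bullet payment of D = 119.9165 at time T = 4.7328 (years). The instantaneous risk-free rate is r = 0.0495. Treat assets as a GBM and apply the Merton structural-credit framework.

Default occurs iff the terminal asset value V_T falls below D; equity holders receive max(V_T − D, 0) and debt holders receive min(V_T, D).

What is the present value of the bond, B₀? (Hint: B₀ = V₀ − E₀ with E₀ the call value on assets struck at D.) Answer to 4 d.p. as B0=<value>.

d₁ = [ln(V₀/D) + (r + σ²/2)T] / (σ√T)
   = [ln(265.1319/119.9165) + (0.0495 + 0.5·0.1726²)·4.7328] / (0.1726·√4.7328)
   = [0.793432 + 0.304770] / 0.375491 = 2.924708
d₂ = d₁ − σ√T = 2.924708 − 0.375491 = 2.549216
N(d₁) = 0.998276,  N(d₂) = 0.994602,  e^(−rT) = 0.791145
E₀ = V₀·N(d₁) − D·e^(−rT)·N(d₂)
   = 265.1319·0.998276 − 119.9165·0.791145·0.994602 = 170.315601
B₀ = V₀ − E₀ = 265.1319 − 170.315601 = 94.816299

B0=94.8163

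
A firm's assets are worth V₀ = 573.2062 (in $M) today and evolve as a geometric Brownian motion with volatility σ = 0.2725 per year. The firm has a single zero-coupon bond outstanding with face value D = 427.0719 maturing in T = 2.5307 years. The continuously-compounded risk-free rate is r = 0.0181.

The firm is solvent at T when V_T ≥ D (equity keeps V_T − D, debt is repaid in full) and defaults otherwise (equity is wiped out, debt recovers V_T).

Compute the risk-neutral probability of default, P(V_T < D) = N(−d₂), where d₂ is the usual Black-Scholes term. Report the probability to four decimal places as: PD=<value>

PD=0.2851

d₁ = [ln(V₀/D) + (r + σ²/2)T] / (σ√T)
   = [ln(573.2062/427.0719) + (0.0181 + 0.5·0.2725²)·2.5307] / (0.2725·√2.5307)
   = [0.294293 + 0.139766] / 0.433498 = 1.001295
d₂ = d₁ − σ√T = 1.001295 − 0.433498 = 0.567797
risk-neutral PD = N(−d₂) = N(-0.567797) = 0.285086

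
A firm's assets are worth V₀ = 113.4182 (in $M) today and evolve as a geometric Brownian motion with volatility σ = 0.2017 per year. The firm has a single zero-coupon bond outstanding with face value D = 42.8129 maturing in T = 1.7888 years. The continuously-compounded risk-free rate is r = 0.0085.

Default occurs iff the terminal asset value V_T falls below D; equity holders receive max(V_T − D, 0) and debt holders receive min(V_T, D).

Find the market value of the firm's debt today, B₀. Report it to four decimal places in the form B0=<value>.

d₁ = [ln(V₀/D) + (r + σ²/2)T] / (σ√T)
   = [ln(113.4182/42.8129) + (0.0085 + 0.5·0.2017²)·1.7888] / (0.2017·√1.7888)
   = [0.974242 + 0.051592] / 0.269766 = 3.802684
d₂ = d₁ − σ√T = 3.802684 − 0.269766 = 3.532919
N(d₁) = 0.999928,  N(d₂) = 0.999795,  e^(−rT) = 0.984910
E₀ = V₀·N(d₁) − D·e^(−rT)·N(d₂)
   = 113.4182·0.999928 − 42.8129·0.984910·0.999795 = 71.251886
B₀ = V₀ − E₀ = 113.4182 − 71.251886 = 42.166314

B0=42.1663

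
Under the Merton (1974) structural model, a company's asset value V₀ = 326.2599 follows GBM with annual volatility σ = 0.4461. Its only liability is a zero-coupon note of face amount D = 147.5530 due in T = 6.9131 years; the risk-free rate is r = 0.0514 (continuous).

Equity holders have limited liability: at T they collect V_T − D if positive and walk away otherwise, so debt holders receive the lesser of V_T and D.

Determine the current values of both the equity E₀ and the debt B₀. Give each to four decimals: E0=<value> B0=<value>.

E0=239.5933 B0=86.6666

d₁ = [ln(V₀/D) + (r + σ²/2)T] / (σ√T)
   = [ln(326.2599/147.5530) + (0.0514 + 0.5·0.4461²)·6.9131] / (0.4461·√6.9131)
   = [0.793507 + 1.043205] / 1.172921 = 1.565930
d₂ = d₁ − σ√T = 1.565930 − 1.172921 = 0.393009
N(d₁) = 0.941317,  N(d₂) = 0.652844,  e^(−rT) = 0.700940
E₀ = V₀·N(d₁) − D·e^(−rT)·N(d₂)
   = 326.2599·0.941317 − 147.5530·0.700940·0.652844 = 239.593294
B₀ = V₀ − E₀ = 326.2599 − 239.593294 = 86.666606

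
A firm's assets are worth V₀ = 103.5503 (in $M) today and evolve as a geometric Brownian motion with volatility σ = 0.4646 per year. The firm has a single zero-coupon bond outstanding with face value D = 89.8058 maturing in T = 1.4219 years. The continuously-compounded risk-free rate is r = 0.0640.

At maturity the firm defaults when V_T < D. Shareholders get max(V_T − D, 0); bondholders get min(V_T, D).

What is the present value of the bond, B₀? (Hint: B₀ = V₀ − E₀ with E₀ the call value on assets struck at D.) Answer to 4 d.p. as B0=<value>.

d₁ = [ln(V₀/D) + (r + σ²/2)T] / (σ√T)
   = [ln(103.5503/89.8058) + (0.0640 + 0.5·0.4646²)·1.4219] / (0.4646·√1.4219)
   = [0.142408 + 0.244462] / 0.554005 = 0.698316
d₂ = d₁ − σ√T = 0.698316 − 0.554005 = 0.144310
N(d₁) = 0.757510,  N(d₂) = 0.557372,  e^(−rT) = 0.913016
E₀ = V₀·N(d₁) − D·e^(−rT)·N(d₂)
   = 103.5503·0.757510 − 89.8058·0.913016·0.557372 = 32.739119
B₀ = V₀ − E₀ = 103.5503 − 32.739119 = 70.811181

B0=70.8112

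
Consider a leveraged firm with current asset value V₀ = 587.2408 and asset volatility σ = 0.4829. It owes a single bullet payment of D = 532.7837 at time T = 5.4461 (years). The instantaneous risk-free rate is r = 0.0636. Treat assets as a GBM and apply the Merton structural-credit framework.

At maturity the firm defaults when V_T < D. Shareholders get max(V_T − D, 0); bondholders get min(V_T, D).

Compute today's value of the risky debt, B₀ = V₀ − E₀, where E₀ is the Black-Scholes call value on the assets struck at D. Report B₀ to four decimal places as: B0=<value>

B0=262.3921

d₁ = [ln(V₀/D) + (r + σ²/2)T] / (σ√T)
   = [ln(587.2408/532.7837) + (0.0636 + 0.5·0.4829²)·5.4461] / (0.4829·√5.4461)
   = [0.097319 + 0.981367] / 1.126938 = 0.957183
d₂ = d₁ − σ√T = 0.957183 − 1.126938 = -0.169755
N(d₁) = 0.830763,  N(d₂) = 0.432601,  e^(−rT) = 0.707249
E₀ = V₀·N(d₁) − D·e^(−rT)·N(d₂)
   = 587.2408·0.830763 − 532.7837·0.707249·0.432601 = 324.848719
B₀ = V₀ − E₀ = 587.2408 − 324.848719 = 262.392081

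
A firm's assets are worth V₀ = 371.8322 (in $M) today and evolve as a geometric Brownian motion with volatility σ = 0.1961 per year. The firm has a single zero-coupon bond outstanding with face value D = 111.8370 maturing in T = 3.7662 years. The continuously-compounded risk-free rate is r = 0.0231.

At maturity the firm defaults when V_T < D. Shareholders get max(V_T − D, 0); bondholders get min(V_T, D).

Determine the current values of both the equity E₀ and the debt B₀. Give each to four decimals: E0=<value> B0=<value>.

d₁ = [ln(V₀/D) + (r + σ²/2)T] / (σ√T)
   = [ln(371.8322/111.8370) + (0.0231 + 0.5·0.1961²)·3.7662] / (0.1961·√3.7662)
   = [1.201400 + 0.159414] / 0.380565 = 3.575770
d₂ = d₁ − σ√T = 3.575770 − 0.380565 = 3.195205
N(d₁) = 0.999825,  N(d₂) = 0.999301,  e^(−rT) = 0.916678
E₀ = V₀·N(d₁) − D·e^(−rT)·N(d₂)
   = 371.8322·0.999825 − 111.8370·0.916678·0.999301 = 269.320407
B₀ = V₀ − E₀ = 371.8322 − 269.320407 = 102.511793

E0=269.3204 B0=102.5118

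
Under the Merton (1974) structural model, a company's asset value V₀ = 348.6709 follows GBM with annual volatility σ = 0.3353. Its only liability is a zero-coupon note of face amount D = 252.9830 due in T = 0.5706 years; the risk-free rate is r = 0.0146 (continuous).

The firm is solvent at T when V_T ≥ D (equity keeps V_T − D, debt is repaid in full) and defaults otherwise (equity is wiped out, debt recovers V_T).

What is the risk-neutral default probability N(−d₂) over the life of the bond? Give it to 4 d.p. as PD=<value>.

d₁ = [ln(V₀/D) + (r + σ²/2)T] / (σ√T)
   = [ln(348.6709/252.9830) + (0.0146 + 0.5·0.3353²)·0.5706] / (0.3353·√0.5706)
   = [0.320806 + 0.040406] / 0.253279 = 1.426142
d₂ = d₁ − σ√T = 1.426142 − 0.253279 = 1.172863
risk-neutral PD = N(−d₂) = N(-1.172863) = 0.120425

PD=0.1204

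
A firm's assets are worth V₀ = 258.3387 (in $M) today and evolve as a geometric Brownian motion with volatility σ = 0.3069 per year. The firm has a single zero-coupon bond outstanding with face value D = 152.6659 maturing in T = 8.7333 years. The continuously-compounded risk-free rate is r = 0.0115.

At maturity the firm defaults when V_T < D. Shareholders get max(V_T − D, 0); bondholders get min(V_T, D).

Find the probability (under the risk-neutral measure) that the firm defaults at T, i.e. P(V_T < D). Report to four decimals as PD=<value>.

PD=0.4062

d₁ = [ln(V₀/D) + (r + σ²/2)T] / (σ√T)
   = [ln(258.3387/152.6659) + (0.0115 + 0.5·0.3069²)·8.7333] / (0.3069·√8.7333)
   = [0.526020 + 0.511717] / 0.906956 = 1.144198
d₂ = d₁ − σ√T = 1.144198 − 0.906956 = 0.237242
risk-neutral PD = N(−d₂) = N(-0.237242) = 0.406234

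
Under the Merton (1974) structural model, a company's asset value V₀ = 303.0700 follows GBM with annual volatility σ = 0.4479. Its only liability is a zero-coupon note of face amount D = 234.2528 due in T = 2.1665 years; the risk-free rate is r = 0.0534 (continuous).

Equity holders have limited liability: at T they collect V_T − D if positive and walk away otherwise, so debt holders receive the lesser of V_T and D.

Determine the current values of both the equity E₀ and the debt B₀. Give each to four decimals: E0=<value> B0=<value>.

E0=123.1093 B0=179.9607

d₁ = [ln(V₀/D) + (r + σ²/2)T] / (σ√T)
   = [ln(303.0700/234.2528) + (0.0534 + 0.5·0.4479²)·2.1665] / (0.4479·√2.1665)
   = [0.257563 + 0.333007] / 0.659266 = 0.895799
d₂ = d₁ − σ√T = 0.895799 − 0.659266 = 0.236534
N(d₁) = 0.814820,  N(d₂) = 0.593491,  e^(−rT) = 0.890750
E₀ = V₀·N(d₁) − D·e^(−rT)·N(d₂)
   = 303.0700·0.814820 − 234.2528·0.890750·0.593491 = 123.109278
B₀ = V₀ − E₀ = 303.0700 − 123.109278 = 179.960722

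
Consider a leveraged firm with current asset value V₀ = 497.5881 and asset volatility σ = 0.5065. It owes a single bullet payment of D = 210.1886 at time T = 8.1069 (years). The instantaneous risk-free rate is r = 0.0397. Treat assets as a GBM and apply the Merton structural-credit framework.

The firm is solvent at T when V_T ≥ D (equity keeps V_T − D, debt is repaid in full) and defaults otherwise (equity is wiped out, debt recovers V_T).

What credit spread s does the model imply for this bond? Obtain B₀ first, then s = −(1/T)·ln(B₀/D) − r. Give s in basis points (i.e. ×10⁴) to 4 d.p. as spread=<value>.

d₁ = [ln(V₀/D) + (r + σ²/2)T] / (σ√T)
   = [ln(497.5881/210.1886) + (0.0397 + 0.5·0.5065²)·8.1069] / (0.5065·√8.1069)
   = [0.861767 + 1.361725] / 1.442138 = 1.541803
d₂ = d₁ − σ√T = 1.541803 − 1.442138 = 0.099665
N(d₁) = 0.938439,  N(d₂) = 0.539695,  e^(−rT) = 0.724811
E₀ = V₀·N(d₁) − D·e^(−rT)·N(d₂)
   = 497.5881·0.938439 − 210.1886·0.724811·0.539695 = 384.735286
B₀ = V₀ − E₀ = 497.5881 − 384.735286 = 112.852814
spread = −(1/T)·ln(B₀/D) − r = −(1/8.1069)·ln(112.852814/210.1886) − 0.0397 = 0.03701499
in basis points: 0.03701499 × 10⁴ = 370.1499 bp

spread=370.1499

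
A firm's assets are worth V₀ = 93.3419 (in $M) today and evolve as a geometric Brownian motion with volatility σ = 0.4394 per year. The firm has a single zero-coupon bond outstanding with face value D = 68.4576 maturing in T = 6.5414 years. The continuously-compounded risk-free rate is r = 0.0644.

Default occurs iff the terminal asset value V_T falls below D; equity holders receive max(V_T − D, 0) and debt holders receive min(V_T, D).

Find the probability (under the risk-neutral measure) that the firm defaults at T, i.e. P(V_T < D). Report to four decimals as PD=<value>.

d₁ = [ln(V₀/D) + (r + σ²/2)T] / (σ√T)
   = [ln(93.3419/68.4576) + (0.0644 + 0.5·0.4394²)·6.5414] / (0.4394·√6.5414)
   = [0.310055 + 1.052748] / 1.123817 = 1.212656
d₂ = d₁ − σ√T = 1.212656 − 1.123817 = 0.088839
risk-neutral PD = N(−d₂) = N(-0.088839) = 0.464605

PD=0.4646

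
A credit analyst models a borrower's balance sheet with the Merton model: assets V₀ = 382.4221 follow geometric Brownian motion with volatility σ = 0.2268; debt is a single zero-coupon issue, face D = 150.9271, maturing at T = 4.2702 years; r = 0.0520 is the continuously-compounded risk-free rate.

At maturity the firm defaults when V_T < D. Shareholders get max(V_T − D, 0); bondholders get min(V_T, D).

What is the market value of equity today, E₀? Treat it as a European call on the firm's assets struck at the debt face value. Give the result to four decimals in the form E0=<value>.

E0=261.7733

d₁ = [ln(V₀/D) + (r + σ²/2)T] / (σ√T)
   = [ln(382.4221/150.9271) + (0.0520 + 0.5·0.2268²)·4.2702] / (0.2268·√4.2702)
   = [0.929728 + 0.331876] / 0.468670 = 2.691882
d₂ = d₁ − σ√T = 2.691882 − 0.468670 = 2.223212
N(d₁) = 0.996447,  N(d₂) = 0.986899,  e^(−rT) = 0.800875
E₀ = V₀·N(d₁) − D·e^(−rT)·N(d₂)
   = 382.4221·0.996447 − 150.9271·0.800875·0.986899 = 261.773340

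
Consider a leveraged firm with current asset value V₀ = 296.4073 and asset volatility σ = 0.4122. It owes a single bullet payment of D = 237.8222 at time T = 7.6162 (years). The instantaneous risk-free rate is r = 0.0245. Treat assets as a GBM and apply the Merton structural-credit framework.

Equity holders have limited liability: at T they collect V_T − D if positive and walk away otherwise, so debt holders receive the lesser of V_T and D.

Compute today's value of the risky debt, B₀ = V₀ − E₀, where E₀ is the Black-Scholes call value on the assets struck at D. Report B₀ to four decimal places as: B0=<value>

B0=134.6673

d₁ = [ln(V₀/D) + (r + σ²/2)T] / (σ√T)
   = [ln(296.4073/237.8222) + (0.0245 + 0.5·0.4122²)·7.6162] / (0.4122·√7.6162)
   = [0.220211 + 0.833627] / 1.137567 = 0.926396
d₂ = d₁ − σ√T = 0.926396 − 1.137567 = -0.211171
N(d₁) = 0.822880,  N(d₂) = 0.416377,  e^(−rT) = 0.829778
E₀ = V₀·N(d₁) − D·e^(−rT)·N(d₂)
   = 296.4073·0.822880 − 237.8222·0.829778·0.416377 = 161.739959
B₀ = V₀ − E₀ = 296.4073 − 161.739959 = 134.667341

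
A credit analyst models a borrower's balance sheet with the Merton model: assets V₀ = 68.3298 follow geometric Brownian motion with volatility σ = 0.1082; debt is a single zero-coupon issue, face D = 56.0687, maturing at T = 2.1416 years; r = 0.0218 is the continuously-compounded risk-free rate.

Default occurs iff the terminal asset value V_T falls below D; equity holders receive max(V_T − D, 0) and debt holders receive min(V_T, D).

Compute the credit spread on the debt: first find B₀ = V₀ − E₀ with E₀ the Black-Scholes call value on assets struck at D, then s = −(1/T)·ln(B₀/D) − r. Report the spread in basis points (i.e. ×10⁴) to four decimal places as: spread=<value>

spread=22.1420

d₁ = [ln(V₀/D) + (r + σ²/2)T] / (σ√T)
   = [ln(68.3298/56.0687) + (0.0218 + 0.5·0.1082²)·2.1416] / (0.1082·√2.1416)
   = [0.197768 + 0.059223] / 0.158342 = 1.623013
d₂ = d₁ − σ√T = 1.623013 − 0.158342 = 1.464671
N(d₁) = 0.947707,  N(d₂) = 0.928495,  e^(−rT) = 0.954386
E₀ = V₀·N(d₁) − D·e^(−rT)·N(d₂)
   = 68.3298·0.947707 − 56.0687·0.954386·0.928495 = 15.071753
B₀ = V₀ − E₀ = 68.3298 − 15.071753 = 53.258047
spread = −(1/T)·ln(B₀/D) − r = −(1/2.1416)·ln(53.258047/56.0687) − 0.0218 = 0.00221420
in basis points: 0.00221420 × 10⁴ = 22.1420 bp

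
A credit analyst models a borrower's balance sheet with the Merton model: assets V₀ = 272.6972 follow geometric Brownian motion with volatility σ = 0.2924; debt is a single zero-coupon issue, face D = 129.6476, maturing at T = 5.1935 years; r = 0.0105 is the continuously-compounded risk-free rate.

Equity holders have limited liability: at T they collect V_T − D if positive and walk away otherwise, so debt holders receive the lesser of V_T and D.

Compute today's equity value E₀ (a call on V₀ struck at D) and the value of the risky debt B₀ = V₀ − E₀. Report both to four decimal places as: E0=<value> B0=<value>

d₁ = [ln(V₀/D) + (r + σ²/2)T] / (σ√T)
   = [ln(272.6972/129.6476) + (0.0105 + 0.5·0.2924²)·5.1935] / (0.2924·√5.1935)
   = [0.743542 + 0.276548] / 0.666358 = 1.530845
d₂ = d₁ − σ√T = 1.530845 − 0.666358 = 0.864487
N(d₁) = 0.937096,  N(d₂) = 0.806340,  e^(−rT) = 0.946928
E₀ = V₀·N(d₁) − D·e^(−rT)·N(d₂)
   = 272.6972·0.937096 − 129.6476·0.946928·0.806340 = 156.551569
B₀ = V₀ − E₀ = 272.6972 − 156.551569 = 116.145631

E0=156.5516 B0=116.1456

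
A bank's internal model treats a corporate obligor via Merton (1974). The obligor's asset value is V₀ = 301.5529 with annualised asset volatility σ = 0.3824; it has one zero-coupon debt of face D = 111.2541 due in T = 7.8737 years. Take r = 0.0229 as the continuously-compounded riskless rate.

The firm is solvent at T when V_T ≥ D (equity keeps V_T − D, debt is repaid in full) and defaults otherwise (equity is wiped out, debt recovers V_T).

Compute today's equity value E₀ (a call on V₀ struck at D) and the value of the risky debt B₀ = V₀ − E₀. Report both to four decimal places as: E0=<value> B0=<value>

d₁ = [ln(V₀/D) + (r + σ²/2)T] / (σ√T)
   = [ln(301.5529/111.2541) + (0.0229 + 0.5·0.3824²)·7.8737] / (0.3824·√7.8737)
   = [0.997129 + 0.755992] / 1.073019 = 1.633821
d₂ = d₁ − σ√T = 1.633821 − 1.073019 = 0.560803
N(d₁) = 0.948852,  N(d₂) = 0.712534,  e^(−rT) = 0.835013
E₀ = V₀·N(d₁) − D·e^(−rT)·N(d₂)
   = 301.5529·0.948852 − 111.2541·0.835013·0.712534 = 219.935580
B₀ = V₀ − E₀ = 301.5529 − 219.935580 = 81.617320

E0=219.9356 B0=81.6173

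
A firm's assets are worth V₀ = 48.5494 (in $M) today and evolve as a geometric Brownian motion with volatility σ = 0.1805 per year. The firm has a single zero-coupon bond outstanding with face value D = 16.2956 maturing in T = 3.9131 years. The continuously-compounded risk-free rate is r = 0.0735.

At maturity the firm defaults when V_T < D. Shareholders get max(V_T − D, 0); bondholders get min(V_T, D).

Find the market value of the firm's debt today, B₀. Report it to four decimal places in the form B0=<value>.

d₁ = [ln(V₀/D) + (r + σ²/2)T] / (σ√T)
   = [ln(48.5494/16.2956) + (0.0735 + 0.5·0.1805²)·3.9131] / (0.1805·√3.9131)
   = [1.091687 + 0.351358] / 0.357057 = 4.041495
d₂ = d₁ − σ√T = 4.041495 − 0.357057 = 3.684438
N(d₁) = 0.999973,  N(d₂) = 0.999885,  e^(−rT) = 0.750052
E₀ = V₀·N(d₁) − D·e^(−rT)·N(d₂)
   = 48.5494·0.999973 − 16.2956·0.750052·0.999885 = 36.326965
B₀ = V₀ − E₀ = 48.5494 − 36.326965 = 12.222435

B0=12.2224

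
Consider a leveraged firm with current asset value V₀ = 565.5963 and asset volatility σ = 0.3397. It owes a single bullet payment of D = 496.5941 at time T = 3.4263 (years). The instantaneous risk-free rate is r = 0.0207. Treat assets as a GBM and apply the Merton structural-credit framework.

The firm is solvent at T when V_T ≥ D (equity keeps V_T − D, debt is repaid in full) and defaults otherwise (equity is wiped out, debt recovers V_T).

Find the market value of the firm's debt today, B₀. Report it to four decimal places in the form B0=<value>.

B0=381.0322

d₁ = [ln(V₀/D) + (r + σ²/2)T] / (σ√T)
   = [ln(565.5963/496.5941) + (0.0207 + 0.5·0.3397²)·3.4263] / (0.3397·√3.4263)
   = [0.130108 + 0.268615] / 0.628794 = 0.634107
d₂ = d₁ − σ√T = 0.634107 − 0.628794 = 0.005314
N(d₁) = 0.736995,  N(d₂) = 0.502120,  e^(−rT) = 0.931532
E₀ = V₀·N(d₁) − D·e^(−rT)·N(d₂)
   = 565.5963·0.736995 − 496.5941·0.931532·0.502120 = 184.564102
B₀ = V₀ − E₀ = 565.5963 − 184.564102 = 381.032198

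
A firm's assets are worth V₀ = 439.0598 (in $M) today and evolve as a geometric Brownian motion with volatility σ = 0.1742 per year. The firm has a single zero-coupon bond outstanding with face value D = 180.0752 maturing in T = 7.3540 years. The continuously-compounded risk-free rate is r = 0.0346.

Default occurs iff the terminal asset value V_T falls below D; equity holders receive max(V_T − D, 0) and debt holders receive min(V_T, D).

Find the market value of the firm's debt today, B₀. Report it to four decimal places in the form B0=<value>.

d₁ = [ln(V₀/D) + (r + σ²/2)T] / (σ√T)
   = [ln(439.0598/180.0752) + (0.0346 + 0.5·0.1742²)·7.3540] / (0.1742·√7.3540)
   = [0.891261 + 0.366029] / 0.472400 = 2.661495
d₂ = d₁ − σ√T = 2.661495 − 0.472400 = 2.189095
N(d₁) = 0.996110,  N(d₂) = 0.985705,  e^(−rT) = 0.775344
E₀ = V₀·N(d₁) − D·e^(−rT)·N(d₂)
   = 439.0598·0.996110 − 180.0752·0.775344·0.985705 = 299.727609
B₀ = V₀ − E₀ = 439.0598 − 299.727609 = 139.332191

B0=139.3322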